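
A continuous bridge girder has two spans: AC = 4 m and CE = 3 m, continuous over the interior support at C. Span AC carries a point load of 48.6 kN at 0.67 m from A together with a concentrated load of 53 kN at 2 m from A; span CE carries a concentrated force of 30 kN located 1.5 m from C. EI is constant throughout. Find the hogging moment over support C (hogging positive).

M_C = 38.99 kN·m

Release continuity at C by inserting a hinge; the redundant is the internal moment M_C. The primary structure is two simply-supported spans AC and CE.
End slopes at the hinge C, treating each span as simply supported:
  span AC: point load 48.6 at a = 0.67: Pab(L + a)/(6LEI) = 21.1/EI
  span AC: point load 53 at a = 2: Pab(L + a)/(6LEI) = 53/EI
  span CE: point load 30 at a = 1.5: Pab(L + b)/(6LEI) = 16.88/EI
  relative rotation θ_0 = (74.1 + 16.88)/EI = 90.97/EI
A unit hogging moment at C produces rotation L₁/(3EI) + L₂/(3EI) = 2.333/EI.
Compatibility: M_C·(L₁+L₂)/(3EI) = θ_0, giving M_C = 38.99 kN·m (hogging).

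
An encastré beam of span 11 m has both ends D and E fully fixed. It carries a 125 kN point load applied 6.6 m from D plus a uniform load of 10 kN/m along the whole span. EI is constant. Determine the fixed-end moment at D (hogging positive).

Release both end moments; the primary structure is a simply-supported span DE with redundants M_D and M_E.
Simple-span end rotations at D and E under the given loads:
  at D: point load 125 at a = 6.6: Pab(L + b)/(6LEI) = 847/EI
  at E: point load 125 at a = 6.6: Pab(L + a)/(6LEI) = 968/EI
  at D: UDL 10: wL³/(24EI) = 554.6/EI
  at E: UDL 10: wL³/(24EI) = 554.6/EI
  θ_D0 = 1402/EI,  θ_E0 = 1523/EI
Flexibility coefficients: a unit moment at one end gives L/(3EI) there and L/(6EI) at the far end, so f₁₁ = f₂₂ = 3.667/EI and f₁₂ = f₂₁ = 1.833/EI.
Compatibility — zero rotation at each built-in end:
  3.667 M_D + 1.833 M_E = 1402
  1.833 M_D + 3.667 M_E = 1523
Solving the pair gives M_D = 232.8 kN·m and M_E = 298.8 kN·m (hogging).

M_D = 232.8 kN·m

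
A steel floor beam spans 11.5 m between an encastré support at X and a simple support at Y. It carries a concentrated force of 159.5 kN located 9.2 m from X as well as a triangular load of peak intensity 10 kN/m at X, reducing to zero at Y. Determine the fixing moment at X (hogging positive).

M_X = 264.3 kN·m

Remove the prop at Y; the released (primary) structure is a cantilever built in at X.
Downward deflection at the released point Y due to the loads:
  point load 159.5 at a = 9.2: Pa²(3L − a)/(6EI) = 56925/EI
  triangular load, peak 10 at the fixed end: w₀L⁴/(30EI) = 5830/EI
  δ_0 = 62755/EI
Tip deflection under a unit load at Y: L³/(3EI) = 507/EI.
Compatibility at Y: δ_0 − R_Y·δ_{YY} = 0, so R_Y = 62755/507 = 123.8 kN.
Moment equilibrium about X: M_X = Σ(load moments about X) − R_Y·L = 1688 − 123.8×11.5 = 264.3 kN·m.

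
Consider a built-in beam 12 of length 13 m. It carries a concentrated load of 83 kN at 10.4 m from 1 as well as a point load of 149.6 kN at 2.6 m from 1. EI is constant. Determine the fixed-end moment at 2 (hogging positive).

Take the two fixed-end moments M_1, M_2 as redundants; the released structure is the simple span 12.
End rotations of the released simple span under the applied load (×1/EI):
  at 1: point load 83 at a = 10.4: Pab(L + b)/(6LEI) = 448.9/EI
  at 2: point load 83 at a = 10.4: Pab(L + a)/(6LEI) = 673.3/EI
  at 1: point load 149.6 at a = 2.6: Pab(L + b)/(6LEI) = 1214/EI
  at 2: point load 149.6 at a = 2.6: Pab(L + a)/(6LEI) = 809/EI
  θ_10 = 1662/EI,  θ_20 = 1482/EI
Flexibility coefficients: a unit moment at one end gives L/(3EI) there and L/(6EI) at the far end, so f₁₁ = f₂₂ = 4.333/EI and f₁₂ = f₂₁ = 2.167/EI.
Compatibility — zero rotation at each built-in end:
  4.333 M_1 + 2.167 M_2 = 1662
  2.167 M_1 + 4.333 M_2 = 1482
Solving the pair gives M_1 = 283.5 kN·m and M_2 = 200.3 kN·m (hogging).

M_2 = 200.3 kN·m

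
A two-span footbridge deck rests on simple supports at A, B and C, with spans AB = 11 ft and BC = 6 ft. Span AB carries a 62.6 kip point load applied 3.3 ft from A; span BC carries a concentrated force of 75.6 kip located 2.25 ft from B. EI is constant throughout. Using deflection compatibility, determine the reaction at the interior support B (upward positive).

Take M_B as the redundant. Released structure: two simple spans AB and BC with a hinge at B.
Discontinuity in slope at B on the released structure — sum the simple-span end rotations:
  span AB: point load 62.6 at a = 3.3: Pab(L + a)/(6LEI) = 344.6/EI
  span BC: point load 75.6 at a = 2.25: Pab(L + b)/(6LEI) = 172.8/EI
  relative rotation θ_0 = (344.6 + 172.8)/EI = 517.4/EI
A unit hogging moment at B produces rotation L₁/(3EI) + L₂/(3EI) = 5.667/EI.
Slope continuity at B: θ_0 = M_B·5.667/EI, so M_B = 517.4/5.667 = 91.31 kip·ft (hogging).
Span AB, ΣM about A with M_B applied at B: R_B^{AB}·11 = 206.6 + 91.31, so R_B^{AB} = 27.08 kip and R_A = 62.6 − 27.08 = 35.52 kip.
Span BC, ΣM about C: R_B^{BC}·6 = 283.5 + 91.31, so R_B^{BC} = 62.47 kip and R_C = 75.6 − 62.47 = 13.13 kip.
R_B = 27.08 + 62.47 = 89.55 kip.

R_B = 89.55 kip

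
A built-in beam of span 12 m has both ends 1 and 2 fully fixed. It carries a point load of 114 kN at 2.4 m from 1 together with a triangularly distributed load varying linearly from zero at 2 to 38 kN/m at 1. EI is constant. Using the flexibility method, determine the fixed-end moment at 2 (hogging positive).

Take the two fixed-end moments M_1, M_2 as redundants; the released structure is the simple span 12.
On the primary (simply-supported) span, the end slopes from the loading are:
  at 1: point load 114 at a = 2.4: Pab(L + b)/(6LEI) = 788/EI
  at 2: point load 114 at a = 2.4: Pab(L + a)/(6LEI) = 525.3/EI
  at 1: triangular load, peak 38: w₀L³/(45EI) = 1459/EI
  at 2: triangular load, peak 38: 7w₀L³/(360EI) = 1277/EI
  θ_10 = 2247/EI,  θ_20 = 1802/EI
Flexibility coefficients: a unit moment at one end gives L/(3EI) there and L/(6EI) at the far end, so f₁₁ = f₂₂ = 4/EI and f₁₂ = f₂₁ = 2/EI.
Compatibility — zero rotation at each built-in end:
  4 M_1 + 2 M_2 = 2247
  2 M_1 + 4 M_2 = 1802
Solving the pair gives M_1 = 448.7 kN·m and M_2 = 226.2 kN·m (hogging).

M_2 = 226.2 kN·m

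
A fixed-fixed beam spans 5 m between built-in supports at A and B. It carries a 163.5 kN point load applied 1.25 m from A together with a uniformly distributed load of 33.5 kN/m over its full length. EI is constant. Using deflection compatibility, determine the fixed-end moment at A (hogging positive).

Release both end moments; the primary structure is a simply-supported span AB with redundants M_A and M_B.
End rotations of the released simple span under the applied load (×1/EI):
  at A: point load 163.5 at a = 1.25: Pab(L + b)/(6LEI) = 223.5/EI
  at B: point load 163.5 at a = 1.25: Pab(L + a)/(6LEI) = 159.7/EI
  at A: UDL 33.5: wL³/(24EI) = 174.5/EI
  at B: UDL 33.5: wL³/(24EI) = 174.5/EI
  θ_A0 = 398/EI,  θ_B0 = 334.1/EI
Flexibility coefficients: a unit moment at one end gives L/(3EI) there and L/(6EI) at the far end, so f₁₁ = f₂₂ = 1.667/EI and f₁₂ = f₂₁ = 0.8333/EI.
Compatibility — zero rotation at each built-in end:
  1.667 M_A + 0.8333 M_B = 398
  0.8333 M_A + 1.667 M_B = 334.1
Solving the pair gives M_A = 184.8 kN·m and M_B = 108.1 kN·m (hogging).

M_A = 184.8 kN·m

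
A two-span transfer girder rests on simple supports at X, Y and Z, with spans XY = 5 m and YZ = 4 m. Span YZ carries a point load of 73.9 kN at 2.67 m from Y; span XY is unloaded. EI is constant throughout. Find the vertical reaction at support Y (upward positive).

R_Y = 33.31 kN

Insert a hinge at Y; M_Y is the redundant, and each span becomes simply supported.
Discontinuity in slope at Y on the released structure — sum the simple-span end rotations:
  span YZ: point load 73.9 at a = 2.67: Pab(L + b)/(6LEI) = 58.28/EI
  relative rotation θ_0 = (0 + 58.28)/EI = 58.28/EI
A unit hogging moment at Y produces rotation L₁/(3EI) + L₂/(3EI) = 3/EI.
Slope continuity at Y: θ_0 = M_Y·3/EI, so M_Y = 58.28/3 = 19.43 kN·m (hogging).
Span XY, ΣM about X with M_Y applied at Y: R_Y^{XY}·5 = 0 + 19.43, so R_Y^{XY} = 3.885 kN and R_X = 0 − 3.885 = -3.885 kN.
Span YZ, ΣM about Z: R_Y^{YZ}·4 = 98.29 + 19.43, so R_Y^{YZ} = 29.43 kN and R_Z = 73.9 − 29.43 = 44.47 kN.
R_Y = 3.885 + 29.43 = 33.31 kN.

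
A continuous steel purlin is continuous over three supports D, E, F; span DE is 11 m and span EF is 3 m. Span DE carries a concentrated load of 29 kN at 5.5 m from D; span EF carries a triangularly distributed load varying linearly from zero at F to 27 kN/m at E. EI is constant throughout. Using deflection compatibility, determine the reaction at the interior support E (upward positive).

R_E = 62.91 kN

Take M_E as the redundant. Released structure: two simple spans DE and EF with a hinge at E.
Rotations at E on the released spans (each span's end-slope, ×1/EI):
  span DE: point load 29 at a = 5.5: Pab(L + a)/(6LEI) = 219.3/EI
  span EF: triangular load, peak 27: w₀L³/(45EI) = 16.2/EI
  relative rotation θ_0 = (219.3 + 16.2)/EI = 235.5/EI
A unit hogging moment at E produces rotation L₁/(3EI) + L₂/(3EI) = 4.667/EI.
Compatibility: M_E·(L₁+L₂)/(3EI) = θ_0, giving M_E = 50.47 kN·m (hogging).
Span DE, ΣM about D with M_E applied at E: R_E^{DE}·11 = 159.5 + 50.47, so R_E^{DE} = 19.09 kN and R_D = 29 − 19.09 = 9.912 kN.
Span EF, ΣM about F: R_E^{EF}·3 = 81 + 50.47, so R_E^{EF} = 43.82 kN and R_F = 40.5 − 43.82 = -3.322 kN.
R_E = 19.09 + 43.82 = 62.91 kN.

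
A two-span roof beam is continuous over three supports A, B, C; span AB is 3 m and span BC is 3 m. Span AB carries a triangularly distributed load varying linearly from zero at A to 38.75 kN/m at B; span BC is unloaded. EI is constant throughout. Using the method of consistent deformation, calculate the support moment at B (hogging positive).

Insert a hinge at B; M_B is the redundant, and each span becomes simply supported.
Rotations at B on the released spans (each span's end-slope, ×1/EI):
  span AB: triangular load, peak 38.75: w₀L³/(45EI) = 23.25/EI
  relative rotation θ_0 = (23.25 + 0)/EI = 23.25/EI
A unit hogging moment at B produces rotation L₁/(3EI) + L₂/(3EI) = 2/EI.
Compatibility: M_B·(L₁+L₂)/(3EI) = θ_0, giving M_B = 11.62 kN·m (hogging).

M_B = 11.62 kN·m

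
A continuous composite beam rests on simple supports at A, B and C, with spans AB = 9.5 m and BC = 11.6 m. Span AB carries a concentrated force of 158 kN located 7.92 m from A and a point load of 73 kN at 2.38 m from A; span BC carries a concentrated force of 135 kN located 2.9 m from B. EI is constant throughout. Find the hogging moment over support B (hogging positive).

Release continuity at B by inserting a hinge; the redundant is the internal moment M_B. The primary structure is two simply-supported spans AB and BC.
Discontinuity in slope at B on the released structure — sum the simple-span end rotations:
  span AB: point load 158 at a = 7.92: Pab(L + a)/(6LEI) = 604.2/EI
  span AB: point load 73 at a = 2.38: Pab(L + a)/(6LEI) = 257.8/EI
  span BC: point load 135 at a = 2.9: Pab(L + b)/(6LEI) = 993.4/EI
  relative rotation θ_0 = (862.1 + 993.4)/EI = 1855/EI
A unit hogging moment at B produces rotation L₁/(3EI) + L₂/(3EI) = 7.033/EI.
Compatibility: M_B·(L₁+L₂)/(3EI) = θ_0, giving M_B = 263.8 kN·m (hogging).

M_B = 263.8 kN·m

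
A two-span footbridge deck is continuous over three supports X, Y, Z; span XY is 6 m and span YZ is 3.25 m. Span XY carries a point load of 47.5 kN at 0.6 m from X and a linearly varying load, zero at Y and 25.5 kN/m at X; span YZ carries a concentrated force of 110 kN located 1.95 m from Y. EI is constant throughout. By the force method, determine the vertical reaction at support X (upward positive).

Take M_Y as the redundant. Released structure: two simple spans XY and YZ with a hinge at Y.
End slopes at the hinge Y, treating each span as simply supported:
  span XY: point load 47.5 at a = 0.6: Pab(L + a)/(6LEI) = 28.21/EI
  span XY: triangular load, peak 25.5: 7w₀L³/(360EI) = 107.1/EI
  span YZ: point load 110 at a = 1.95: Pab(L + b)/(6LEI) = 65.06/EI
  relative rotation θ_0 = (135.3 + 65.06)/EI = 200.4/EI
A unit hogging moment at Y produces rotation L₁/(3EI) + L₂/(3EI) = 3.083/EI.
Slope continuity at Y: θ_0 = M_Y·3.083/EI, so M_Y = 200.4/3.083 = 64.99 kN·m (hogging).
Span XY, ΣM about X with M_Y applied at Y: R_Y^{XY}·6 = 181.5 + 64.99, so R_Y^{XY} = 41.08 kN and R_X = 124 − 41.08 = 82.92 kN.

R_X = 82.92 kN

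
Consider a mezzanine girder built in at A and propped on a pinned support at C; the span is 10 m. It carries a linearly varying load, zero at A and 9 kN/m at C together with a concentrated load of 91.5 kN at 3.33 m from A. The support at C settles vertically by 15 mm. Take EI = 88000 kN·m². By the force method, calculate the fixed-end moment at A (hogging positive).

Remove the prop at C; the released (primary) structure is a cantilever built in at A.
Deflection at C on the released cantilever, summing each load's contribution:
  triangular load, peak 9 at the free end: 11w₀L⁴/(120EI) = 8250/EI
  point load 91.5 at a = 3.33: Pa²(3L − a)/(6EI) = 4510/EI
  δ_0 = 12760/EI
Flexibility coefficient — unit upward force at C: δ_{CC} = L³/(3EI) = 333.3/EI.
With EI = 88000 kN·m²: δ_0 = 0.145 m and δ_{CC} = 0.003788 m/kN.
Compatibility — the beam at C must follow the support down by 0.015 m: δ_0 − R_C·δ_{CC} = 0.015, so R_C = (0.145 − 0.015)/0.003788 = 34.32 kN.
Moment equilibrium about A: M_A = Σ(load moments about A) − R_C·L = 604.7 − 34.32×10 = 261.5 kN·m.

M_A = 261.5 kN·m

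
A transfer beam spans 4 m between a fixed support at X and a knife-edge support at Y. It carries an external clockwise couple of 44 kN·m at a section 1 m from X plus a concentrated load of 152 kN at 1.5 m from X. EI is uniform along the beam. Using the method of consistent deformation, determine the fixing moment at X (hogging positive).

M_X = 130.9 kN·m

Choose R_Y as the redundant. The primary structure is the cantilever fixed at X.
Primary-structure tip deflection at Y by superposition:
  clockwise couple 44 at a = 1: M₀a(2L − a)/(2EI) = 154/EI
  point load 152 at a = 1.5: Pa²(3L − a)/(6EI) = 598.5/EI
  δ_0 = 752.5/EI
Flexibility coefficient — unit upward force at Y: δ_{YY} = L³/(3EI) = 21.33/EI.
Compatibility at Y: δ_0 − R_Y·δ_{YY} = 0, so R_Y = 752.5/21.33 = 35.27 kN.
Moment equilibrium about X: M_X = Σ(load moments about X) − R_Y·L = 272 − 35.27×4 = 130.9 kN·m.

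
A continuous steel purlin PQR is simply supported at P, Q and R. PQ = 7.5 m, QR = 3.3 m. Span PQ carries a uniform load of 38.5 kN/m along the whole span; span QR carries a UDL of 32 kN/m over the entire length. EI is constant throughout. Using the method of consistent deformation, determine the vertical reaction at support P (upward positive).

Insert a hinge at Q; M_Q is the redundant, and each span becomes simply supported.
Rotations at Q on the released spans (each span's end-slope, ×1/EI):
  span PQ: UDL 38.5: wL³/(24EI) = 676.8/EI
  span QR: UDL 32: wL³/(24EI) = 47.92/EI
  relative rotation θ_0 = (676.8 + 47.92)/EI = 724.7/EI
A unit hogging moment at Q produces rotation L₁/(3EI) + L₂/(3EI) = 3.6/EI.
Slope continuity at Q: θ_0 = M_Q·3.6/EI, so M_Q = 724.7/3.6 = 201.3 kN·m (hogging).
Span PQ, ΣM about P with M_Q applied at Q: R_Q^{PQ}·7.5 = 1083 + 201.3, so R_Q^{PQ} = 171.2 kN and R_P = 288.8 − 171.2 = 117.5 kN.

R_P = 117.5 kN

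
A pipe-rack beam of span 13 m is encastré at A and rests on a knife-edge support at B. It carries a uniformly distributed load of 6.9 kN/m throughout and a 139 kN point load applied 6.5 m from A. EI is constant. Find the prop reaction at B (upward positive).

R_B = 77.08 kN

Take the reaction at B as the redundant and release it; the primary structure is a cantilever fixed at A.
Primary-structure tip deflection at B by superposition:
  UDL 6.9: wL⁴/(8EI) = 24634/EI
  point load 139 at a = 6.5: Pa²(3L − a)/(6EI) = 31811/EI
  δ_0 = 56445/EI
Tip deflection under a unit load at B: L³/(3EI) = 732.3/EI.
Compatibility at B: δ_0 − R_B·δ_{BB} = 0, so R_B = 56445/732.3 = 77.08 kN.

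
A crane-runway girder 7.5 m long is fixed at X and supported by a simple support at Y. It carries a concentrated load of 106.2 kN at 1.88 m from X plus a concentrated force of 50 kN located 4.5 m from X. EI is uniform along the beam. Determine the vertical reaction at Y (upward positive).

Take the reaction at Y as the redundant and release it; the primary structure is a cantilever fixed at X.
Deflection at Y on the released cantilever, summing each load's contribution:
  point load 106.2 at a = 1.88: Pa²(3L − a)/(6EI) = 1290/EI
  point load 50 at a = 4.5: Pa²(3L − a)/(6EI) = 3038/EI
  δ_0 = 4327/EI
Flexibility coefficient — unit upward force at Y: δ_{YY} = L³/(3EI) = 140.6/EI.
The prop prevents deflection at Y: R_Y = δ_0/δ_{YY} = 4327/140.6 = 30.77 kN.

R_Y = 30.77 kN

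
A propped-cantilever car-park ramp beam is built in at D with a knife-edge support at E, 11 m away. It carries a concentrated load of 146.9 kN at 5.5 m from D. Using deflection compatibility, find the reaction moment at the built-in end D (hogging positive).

M_D = 303 kN·m

Remove the prop at E; the released (primary) structure is a cantilever built in at D.
Deflection at E on the released cantilever, summing each load's contribution:
  point load 146.9 at a = 5.5: Pa²(3L − a)/(6EI) = 20367/EI
Flexibility coefficient — unit upward force at E: δ_{EE} = L³/(3EI) = 443.7/EI.
Compatibility at E: δ_0 − R_E·δ_{EE} = 0, so R_E = 20367/443.7 = 45.91 kN.
Moment equilibrium about D: M_D = Σ(load moments about D) − R_E·L = 808 − 45.91×11 = 303 kN·m.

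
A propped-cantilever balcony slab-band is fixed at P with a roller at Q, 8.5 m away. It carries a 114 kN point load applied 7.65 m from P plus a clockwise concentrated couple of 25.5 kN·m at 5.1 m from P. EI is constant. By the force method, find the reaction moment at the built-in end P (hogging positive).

Take the reaction at Q as the redundant and release it; the primary structure is a cantilever fixed at P.
Primary-structure tip deflection at Q by superposition:
  point load 114 at a = 7.65: Pa²(3L − a)/(6EI) = 19848/EI
  clockwise couple 25.5 at a = 5.1: M₀a(2L − a)/(2EI) = 773.8/EI
  δ_0 = 20622/EI
Flexibility coefficient — unit upward force at Q: δ_{QQ} = L³/(3EI) = 204.7/EI.
The prop prevents deflection at Q: R_Q = δ_0/δ_{QQ} = 20622/204.7 = 100.7 kN.
Moment equilibrium about P: M_P = Σ(load moments about P) − R_Q·L = 897.6 − 100.7×8.5 = 41.34 kN·m.

M_P = 41.34 kN·m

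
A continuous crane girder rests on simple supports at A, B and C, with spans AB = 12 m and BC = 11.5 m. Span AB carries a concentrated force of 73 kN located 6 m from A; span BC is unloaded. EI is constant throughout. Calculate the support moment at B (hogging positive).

Take M_B as the redundant. Released structure: two simple spans AB and BC with a hinge at B.
Discontinuity in slope at B on the released structure — sum the simple-span end rotations:
  span AB: point load 73 at a = 6: Pab(L + a)/(6LEI) = 657/EI
  relative rotation θ_0 = (657 + 0)/EI = 657/EI
A unit hogging moment at B produces rotation L₁/(3EI) + L₂/(3EI) = 7.833/EI.
Slope continuity at B: θ_0 = M_B·7.833/EI, so M_B = 657/7.833 = 83.87 kN·m (hogging).

M_B = 83.87 kN·m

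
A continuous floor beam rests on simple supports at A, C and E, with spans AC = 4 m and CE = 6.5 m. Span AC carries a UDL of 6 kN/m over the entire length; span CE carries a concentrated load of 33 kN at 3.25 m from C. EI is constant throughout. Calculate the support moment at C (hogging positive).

Release continuity at C by inserting a hinge; the redundant is the internal moment M_C. The primary structure is two simply-supported spans AC and CE.
Rotations at C on the released spans (each span's end-slope, ×1/EI):
  span AC: UDL 6: wL³/(24EI) = 16/EI
  span CE: point load 33 at a = 3.25: Pab(L + b)/(6LEI) = 87.14/EI
  relative rotation θ_0 = (16 + 87.14)/EI = 103.1/EI
A unit hogging moment at C produces rotation L₁/(3EI) + L₂/(3EI) = 3.5/EI.
Slope continuity at C: θ_0 = M_C·3.5/EI, so M_C = 103.1/3.5 = 29.47 kN·m (hogging).

M_C = 29.47 kN·m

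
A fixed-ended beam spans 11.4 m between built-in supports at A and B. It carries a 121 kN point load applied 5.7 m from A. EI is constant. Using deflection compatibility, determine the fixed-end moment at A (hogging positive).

Release both end moments; the primary structure is a simply-supported span AB with redundants M_A and M_B.
Simple-span end rotations at A and B under the given loads:
  at A: point load 121 at a = 5.7: Pab(L + b)/(6LEI) = 982.8/EI
  at B: point load 121 at a = 5.7: Pab(L + a)/(6LEI) = 982.8/EI
  θ_A0 = 982.8/EI,  θ_B0 = 982.8/EI
Flexibility coefficients: a unit moment at one end gives L/(3EI) there and L/(6EI) at the far end, so f₁₁ = f₂₂ = 3.8/EI and f₁₂ = f₂₁ = 1.9/EI.
Compatibility — zero rotation at each built-in end:
  3.8 M_A + 1.9 M_B = 982.8
  1.9 M_A + 3.8 M_B = 982.8
Solving the pair gives M_A = 172.4 kN·m and M_B = 172.4 kN·m (hogging).

M_A = 172.4 kN·m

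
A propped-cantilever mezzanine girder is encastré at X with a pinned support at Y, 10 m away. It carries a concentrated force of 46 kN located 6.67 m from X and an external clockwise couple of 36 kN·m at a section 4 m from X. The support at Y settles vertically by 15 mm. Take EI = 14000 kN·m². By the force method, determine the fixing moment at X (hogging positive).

M_X = 75.84 kN·m

Release the roller at Y. Primary structure: cantilever fixed at X.
Primary-structure tip deflection at Y by superposition:
  point load 46 at a = 6.67: Pa²(3L − a)/(6EI) = 7957/EI
  clockwise couple 36 at a = 4: M₀a(2L − a)/(2EI) = 1152/EI
  δ_0 = 9109/EI
Tip deflection under a unit load at Y: L³/(3EI) = 333.3/EI.
With EI = 14000 kN·m²: δ_0 = 0.65067 m and δ_{YY} = 0.02381 m/kN.
Compatibility — the beam at Y must follow the support down by 0.015 m: δ_0 − R_Y·δ_{YY} = 0.015, so R_Y = (0.65067 − 0.015)/0.02381 = 26.7 kN.
Moment equilibrium about X: M_X = Σ(load moments about X) − R_Y·L = 342.8 − 26.7×10 = 75.84 kN·m.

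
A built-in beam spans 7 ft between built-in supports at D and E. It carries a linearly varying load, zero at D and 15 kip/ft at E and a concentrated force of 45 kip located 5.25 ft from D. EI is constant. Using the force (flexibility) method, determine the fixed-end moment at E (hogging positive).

M_E = 81.05 kip·ft

Take the two fixed-end moments M_D, M_E as redundants; the released structure is the simple span DE.
End rotations of the released simple span under the applied load (×1/EI):
  at D: triangular load, peak 15: 7w₀L³/(360EI) = 100/EI
  at E: triangular load, peak 15: w₀L³/(45EI) = 114.3/EI
  at D: point load 45 at a = 5.25: Pab(L + b)/(6LEI) = 86.13/EI
  at E: point load 45 at a = 5.25: Pab(L + a)/(6LEI) = 120.6/EI
  θ_D0 = 186.2/EI,  θ_E0 = 234.9/EI
Flexibility coefficients: a unit moment at one end gives L/(3EI) there and L/(6EI) at the far end, so f₁₁ = f₂₂ = 2.333/EI and f₁₂ = f₂₁ = 1.167/EI.
Compatibility — zero rotation at each built-in end:
  2.333 M_D + 1.167 M_E = 186.2
  1.167 M_D + 2.333 M_E = 234.9
Solving the pair gives M_D = 39.27 kip·ft and M_E = 81.05 kip·ft (hogging).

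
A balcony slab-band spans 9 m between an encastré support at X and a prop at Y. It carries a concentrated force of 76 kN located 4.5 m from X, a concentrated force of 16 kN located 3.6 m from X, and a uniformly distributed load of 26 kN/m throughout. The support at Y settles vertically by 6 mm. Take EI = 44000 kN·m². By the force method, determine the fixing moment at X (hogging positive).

M_X = 428.9 kN·m

Take the reaction at Y as the redundant and release it; the primary structure is a cantilever fixed at X.
Primary-structure tip deflection at Y by superposition:
  point load 76 at a = 4.5: Pa²(3L − a)/(6EI) = 5771/EI
  point load 16 at a = 3.6: Pa²(3L − a)/(6EI) = 808.7/EI
  UDL 26: wL⁴/(8EI) = 21323/EI
  δ_0 = 27903/EI
Tip deflection under a unit load at Y: L³/(3EI) = 243/EI.
With EI = 44000 kN·m²: δ_0 = 0.63416 m and δ_{YY} = 0.005523 m/kN.
Compatibility — the beam at Y must follow the support down by 0.006 m: δ_0 − R_Y·δ_{YY} = 0.006, so R_Y = (0.63416 − 0.006)/0.005523 = 113.7 kN.
Moment equilibrium about X: M_X = Σ(load moments about X) − R_Y·L = 1453 − 113.7×9 = 428.9 kN·m.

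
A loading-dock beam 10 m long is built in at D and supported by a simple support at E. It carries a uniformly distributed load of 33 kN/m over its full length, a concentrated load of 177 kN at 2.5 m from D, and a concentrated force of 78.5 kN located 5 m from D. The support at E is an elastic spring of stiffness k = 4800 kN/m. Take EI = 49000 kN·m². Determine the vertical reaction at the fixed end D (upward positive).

Release the roller at E. Primary structure: cantilever fixed at D.
Primary-structure tip deflection at E by superposition:
  UDL 33: wL⁴/(8EI) = 41250/EI
  point load 177 at a = 2.5: Pa²(3L − a)/(6EI) = 5070/EI
  point load 78.5 at a = 5: Pa²(3L − a)/(6EI) = 8177/EI
  δ_0 = 54497/EI
Flexibility coefficient — unit upward force at E: δ_{EE} = L³/(3EI) = 333.3/EI.
With EI = 49000 kN·m²: δ_0 = 1.1122 m and δ_{EE} = 0.006803 m/kN.
Compatibility — the spring shortens by R_E/k under the reaction it provides: δ_0 − R_E·δ_{EE} = R_E/k. With 1/k = 0.000208 m/kN, R_E = δ_0 / (δ_{EE} + 1/k) = 1.1122 / (0.006803 + 0.000208) = 158.6 kN.
Vertical equilibrium: R_D = ΣP − R_E = 585.5 − 158.6 = 426.9 kN.

R_D = 426.9 kN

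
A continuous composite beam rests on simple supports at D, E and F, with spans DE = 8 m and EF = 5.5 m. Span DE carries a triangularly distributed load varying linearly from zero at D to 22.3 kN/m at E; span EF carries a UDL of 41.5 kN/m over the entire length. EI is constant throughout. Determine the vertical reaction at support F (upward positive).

R_F = 92.25 kN

Release continuity at E by inserting a hinge; the redundant is the internal moment M_E. The primary structure is two simply-supported spans DE and EF.
Discontinuity in slope at E on the released structure — sum the simple-span end rotations:
  span DE: triangular load, peak 22.3: w₀L³/(45EI) = 253.7/EI
  span EF: UDL 41.5: wL³/(24EI) = 287.7/EI
  relative rotation θ_0 = (253.7 + 287.7)/EI = 541.4/EI
A unit hogging moment at E produces rotation L₁/(3EI) + L₂/(3EI) = 4.5/EI.
Compatibility: M_E·(L₁+L₂)/(3EI) = θ_0, giving M_E = 120.3 kN·m (hogging).
Span EF, ΣM about F: R_E^{EF}·5.5 = 627.7 + 120.3, so R_E^{EF} = 136 kN and R_F = 228.2 − 136 = 92.25 kN.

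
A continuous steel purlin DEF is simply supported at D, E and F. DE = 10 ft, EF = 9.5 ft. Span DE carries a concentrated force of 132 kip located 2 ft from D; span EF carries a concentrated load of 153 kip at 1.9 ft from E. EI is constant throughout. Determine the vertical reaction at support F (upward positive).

Release continuity at E by inserting a hinge; the redundant is the internal moment M_E. The primary structure is two simply-supported spans DE and EF.
End slopes at the hinge E, treating each span as simply supported:
  span DE: point load 132 at a = 2: Pab(L + a)/(6LEI) = 422.4/EI
  span EF: point load 153 at a = 1.9: Pab(L + b)/(6LEI) = 662.8/EI
  relative rotation θ_0 = (422.4 + 662.8)/EI = 1085/EI
A unit hogging moment at E produces rotation L₁/(3EI) + L₂/(3EI) = 6.5/EI.
Slope continuity at E: θ_0 = M_E·6.5/EI, so M_E = 1085/6.5 = 167 kip·ft (hogging).
Span EF, ΣM about F: R_E^{EF}·9.5 = 1163 + 167, so R_E^{EF} = 140 kip and R_F = 153 − 140 = 13.03 kip.

R_F = 13.03 kip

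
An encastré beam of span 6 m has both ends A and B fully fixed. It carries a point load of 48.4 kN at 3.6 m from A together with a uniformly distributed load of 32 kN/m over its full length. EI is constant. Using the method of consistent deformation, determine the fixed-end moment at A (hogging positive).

M_A = 123.9 kN·m

Take the two fixed-end moments M_A, M_B as redundants; the released structure is the simple span AB.
On the primary (simply-supported) span, the end slopes from the loading are:
  at A: point load 48.4 at a = 3.6: Pab(L + b)/(6LEI) = 97.57/EI
  at B: point load 48.4 at a = 3.6: Pab(L + a)/(6LEI) = 111.5/EI
  at A: UDL 32: wL³/(24EI) = 288/EI
  at B: UDL 32: wL³/(24EI) = 288/EI
  θ_A0 = 385.6/EI,  θ_B0 = 399.5/EI
Flexibility coefficients: a unit moment at one end gives L/(3EI) there and L/(6EI) at the far end, so f₁₁ = f₂₂ = 2/EI and f₁₂ = f₂₁ = 1/EI.
Compatibility — zero rotation at each built-in end:
  2 M_A + 1 M_B = 385.6
  1 M_A + 2 M_B = 399.5
Solving the pair gives M_A = 123.9 kN·m and M_B = 137.8 kN·m (hogging).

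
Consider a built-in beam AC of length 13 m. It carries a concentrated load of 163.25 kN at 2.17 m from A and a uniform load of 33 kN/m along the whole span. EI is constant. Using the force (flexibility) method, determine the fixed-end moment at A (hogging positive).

M_A = 710.6 kN·m

Take the two fixed-end moments M_A, M_C as redundants; the released structure is the simple span AC.
Simple-span end rotations at A and C under the given loads:
  at A: point load 163.25 at a = 2.17: Pab(L + b)/(6LEI) = 1172/EI
  at C: point load 163.25 at a = 2.17: Pab(L + a)/(6LEI) = 746.2/EI
  at A: UDL 33: wL³/(24EI) = 3021/EI
  at C: UDL 33: wL³/(24EI) = 3021/EI
  θ_A0 = 4193/EI,  θ_C0 = 3767/EI
Flexibility coefficients: a unit moment at one end gives L/(3EI) there and L/(6EI) at the far end, so f₁₁ = f₂₂ = 4.333/EI and f₁₂ = f₂₁ = 2.167/EI.
Compatibility — zero rotation at each built-in end:
  4.333 M_A + 2.167 M_C = 4193
  2.167 M_A + 4.333 M_C = 3767
Solving the pair gives M_A = 710.6 kN·m and M_C = 514 kN·m (hogging).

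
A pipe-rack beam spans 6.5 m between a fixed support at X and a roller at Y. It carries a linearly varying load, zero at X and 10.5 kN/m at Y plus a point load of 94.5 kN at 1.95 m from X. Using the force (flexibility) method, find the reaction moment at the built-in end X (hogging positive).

M_X = 135.5 kN·m

Remove the prop at Y; the released (primary) structure is a cantilever built in at X.
Deflection at Y on the released cantilever, summing each load's contribution:
  triangular load, peak 10.5 at the free end: 11w₀L⁴/(120EI) = 1718/EI
  point load 94.5 at a = 1.95: Pa²(3L − a)/(6EI) = 1051/EI
  δ_0 = 2769/EI
Flexibility coefficient — unit upward force at Y: δ_{YY} = L³/(3EI) = 91.54/EI.
Compatibility at Y: δ_0 − R_Y·δ_{YY} = 0, so R_Y = 2769/91.54 = 30.25 kN.
Moment equilibrium about X: M_X = Σ(load moments about X) − R_Y·L = 332.1 − 30.25×6.5 = 135.5 kN·m.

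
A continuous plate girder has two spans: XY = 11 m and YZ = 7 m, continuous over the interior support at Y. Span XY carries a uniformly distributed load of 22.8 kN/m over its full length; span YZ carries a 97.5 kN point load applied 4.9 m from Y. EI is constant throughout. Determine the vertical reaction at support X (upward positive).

Insert a hinge at Y; M_Y is the redundant, and each span becomes simply supported.
Rotations at Y on the released spans (each span's end-slope, ×1/EI):
  span XY: UDL 22.8: wL³/(24EI) = 1264/EI
  span YZ: point load 97.5 at a = 4.9: Pab(L + b)/(6LEI) = 217.4/EI
  relative rotation θ_0 = (1264 + 217.4)/EI = 1482/EI
A unit hogging moment at Y produces rotation L₁/(3EI) + L₂/(3EI) = 6/EI.
Compatibility: M_Y·(L₁+L₂)/(3EI) = θ_0, giving M_Y = 247 kN·m (hogging).
Span XY, ΣM about X with M_Y applied at Y: R_Y^{XY}·11 = 1379 + 247, so R_Y^{XY} = 147.9 kN and R_X = 250.8 − 147.9 = 102.9 kN.

R_X = 102.9 kN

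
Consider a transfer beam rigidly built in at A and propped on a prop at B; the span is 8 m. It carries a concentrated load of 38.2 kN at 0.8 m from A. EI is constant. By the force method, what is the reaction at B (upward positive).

R_B = 0.5539 kN

Release the roller at B. Primary structure: cantilever fixed at A.
Primary-structure tip deflection at B by superposition:
  point load 38.2 at a = 0.8: Pa²(3L − a)/(6EI) = 94.53/EI
Tip deflection under a unit load at B: L³/(3EI) = 170.7/EI.
The prop prevents deflection at B: R_B = δ_0/δ_{BB} = 94.53/170.7 = 0.5539 kN.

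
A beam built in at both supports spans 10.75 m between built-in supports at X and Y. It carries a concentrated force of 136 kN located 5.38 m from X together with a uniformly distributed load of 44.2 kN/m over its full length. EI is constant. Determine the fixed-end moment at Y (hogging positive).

M_Y = 608.6 kN·m

Release both end moments; the primary structure is a simply-supported span XY with redundants M_X and M_Y.
On the primary (simply-supported) span, the end slopes from the loading are:
  at X: point load 136 at a = 5.38: Pab(L + b)/(6LEI) = 982/EI
  at Y: point load 136 at a = 5.38: Pab(L + a)/(6LEI) = 982.6/EI
  at X: UDL 44.2: wL³/(24EI) = 2288/EI
  at Y: UDL 44.2: wL³/(24EI) = 2288/EI
  θ_X0 = 3270/EI,  θ_Y0 = 3270/EI
Flexibility coefficients: a unit moment at one end gives L/(3EI) there and L/(6EI) at the far end, so f₁₁ = f₂₂ = 3.583/EI and f₁₂ = f₂₁ = 1.792/EI.
Compatibility — zero rotation at each built-in end:
  3.583 M_X + 1.792 M_Y = 3270
  1.792 M_X + 3.583 M_Y = 3270
Solving the pair gives M_X = 608.2 kN·m and M_Y = 608.6 kN·m (hogging).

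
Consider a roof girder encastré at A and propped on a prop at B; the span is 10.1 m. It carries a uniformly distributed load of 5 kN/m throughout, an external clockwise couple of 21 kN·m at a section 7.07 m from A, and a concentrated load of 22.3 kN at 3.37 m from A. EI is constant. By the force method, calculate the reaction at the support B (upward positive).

Remove the prop at B; the released (primary) structure is a cantilever built in at A.
Free-end deflection of the primary structure under the applied loading (downward +):
  UDL 5: wL⁴/(8EI) = 6504/EI
  clockwise couple 21 at a = 7.07: M₀a(2L − a)/(2EI) = 974.7/EI
  point load 22.3 at a = 3.37: Pa²(3L − a)/(6EI) = 1137/EI
  δ_0 = 8615/EI
Flexibility coefficient — unit upward force at B: δ_{BB} = L³/(3EI) = 343.4/EI.
The prop prevents deflection at B: R_B = δ_0/δ_{BB} = 8615/343.4 = 25.09 kN.

R_B = 25.09 kN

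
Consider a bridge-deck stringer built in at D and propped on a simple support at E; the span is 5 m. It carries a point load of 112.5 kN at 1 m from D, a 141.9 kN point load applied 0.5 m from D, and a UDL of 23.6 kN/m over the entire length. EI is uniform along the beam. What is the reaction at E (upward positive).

Take the reaction at E as the redundant and release it; the primary structure is a cantilever fixed at D.
Free-end deflection of the primary structure under the applied loading (downward +):
  point load 112.5 at a = 1: Pa²(3L − a)/(6EI) = 262.5/EI
  point load 141.9 at a = 0.5: Pa²(3L − a)/(6EI) = 85.73/EI
  UDL 23.6: wL⁴/(8EI) = 1844/EI
  δ_0 = 2192/EI
Flexibility coefficient — unit upward force at E: δ_{EE} = L³/(3EI) = 41.67/EI.
The prop prevents deflection at E: R_E = δ_0/δ_{EE} = 2192/41.67 = 52.61 kN.

R_E = 52.61 kN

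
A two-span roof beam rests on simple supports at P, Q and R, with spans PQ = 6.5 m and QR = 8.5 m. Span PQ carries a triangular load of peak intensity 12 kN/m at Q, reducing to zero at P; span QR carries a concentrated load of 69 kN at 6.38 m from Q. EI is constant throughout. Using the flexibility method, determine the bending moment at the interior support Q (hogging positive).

Take M_Q as the redundant. Released structure: two simple spans PQ and QR with a hinge at Q.
Discontinuity in slope at Q on the released structure — sum the simple-span end rotations:
  span PQ: triangular load, peak 12: w₀L³/(45EI) = 73.23/EI
  span QR: point load 69 at a = 6.38: Pab(L + b)/(6LEI) = 194.3/EI
  relative rotation θ_0 = (73.23 + 194.3)/EI = 267.6/EI
A unit hogging moment at Q produces rotation L₁/(3EI) + L₂/(3EI) = 5/EI.
Compatibility: M_Q·(L₁+L₂)/(3EI) = θ_0, giving M_Q = 53.51 kN·m (hogging).

M_Q = 53.51 kN·m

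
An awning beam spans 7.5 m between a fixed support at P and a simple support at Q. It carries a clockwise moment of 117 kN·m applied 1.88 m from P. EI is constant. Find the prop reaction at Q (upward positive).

R_Q = 10.26 kN

Remove the prop at Q; the released (primary) structure is a cantilever built in at P.
Deflection at Q on the released cantilever, summing each load's contribution:
  clockwise couple 117 at a = 1.88: M₀a(2L − a)/(2EI) = 1443/EI
Flexibility coefficient — unit upward force at Q: δ_{QQ} = L³/(3EI) = 140.6/EI.
Compatibility at Q: δ_0 − R_Q·δ_{QQ} = 0, so R_Q = 1443/140.6 = 10.26 kN.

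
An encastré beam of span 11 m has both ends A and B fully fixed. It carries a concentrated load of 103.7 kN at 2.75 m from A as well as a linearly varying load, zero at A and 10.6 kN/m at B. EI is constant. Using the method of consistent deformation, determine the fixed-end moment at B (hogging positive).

M_B = 117.6 kN·m

Release both end moments; the primary structure is a simply-supported span AB with redundants M_A and M_B.
Simple-span end rotations at A and B under the given loads:
  at A: point load 103.7 at a = 2.75: Pab(L + b)/(6LEI) = 686.2/EI
  at B: point load 103.7 at a = 2.75: Pab(L + a)/(6LEI) = 490.1/EI
  at A: triangular load, peak 10.6: 7w₀L³/(360EI) = 274.3/EI
  at B: triangular load, peak 10.6: w₀L³/(45EI) = 313.5/EI
  θ_A0 = 960.5/EI,  θ_B0 = 803.7/EI
Flexibility coefficients: a unit moment at one end gives L/(3EI) there and L/(6EI) at the far end, so f₁₁ = f₂₂ = 3.667/EI and f₁₂ = f₂₁ = 1.833/EI.
Compatibility — zero rotation at each built-in end:
  3.667 M_A + 1.833 M_B = 960.5
  1.833 M_A + 3.667 M_B = 803.7
Solving the pair gives M_A = 203.2 kN·m and M_B = 117.6 kN·m (hogging).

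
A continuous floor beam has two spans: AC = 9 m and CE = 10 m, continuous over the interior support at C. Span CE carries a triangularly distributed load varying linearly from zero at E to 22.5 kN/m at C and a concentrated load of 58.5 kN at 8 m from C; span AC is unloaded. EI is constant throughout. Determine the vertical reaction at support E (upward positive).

Release continuity at C by inserting a hinge; the redundant is the internal moment M_C. The primary structure is two simply-supported spans AC and CE.
Rotations at C on the released spans (each span's end-slope, ×1/EI):
  span CE: triangular load, peak 22.5: w₀L³/(45EI) = 500/EI
  span CE: point load 58.5 at a = 8: Pab(L + b)/(6LEI) = 187.2/EI
  relative rotation θ_0 = (0 + 687.2)/EI = 687.2/EI
A unit hogging moment at C produces rotation L₁/(3EI) + L₂/(3EI) = 6.333/EI.
Slope continuity at C: θ_0 = M_C·6.333/EI, so M_C = 687.2/6.333 = 108.5 kN·m (hogging).
Span CE, ΣM about E: R_C^{CE}·10 = 867 + 108.5, so R_C^{CE} = 97.55 kN and R_E = 171 − 97.55 = 73.45 kN.

R_E = 73.45 kN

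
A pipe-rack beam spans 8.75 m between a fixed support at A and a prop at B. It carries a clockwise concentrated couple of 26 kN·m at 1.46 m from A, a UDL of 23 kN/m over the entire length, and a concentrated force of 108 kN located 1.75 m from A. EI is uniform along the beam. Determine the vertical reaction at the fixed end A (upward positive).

R_A = 226.4 kN

Take the reaction at B as the redundant and release it; the primary structure is a cantilever fixed at A.
Primary-structure tip deflection at B by superposition:
  clockwise couple 26 at a = 1.46: M₀a(2L − a)/(2EI) = 304.4/EI
  UDL 23: wL⁴/(8EI) = 16853/EI
  point load 108 at a = 1.75: Pa²(3L − a)/(6EI) = 1351/EI
  δ_0 = 18508/EI
Tip deflection under a unit load at B: L³/(3EI) = 223.3/EI.
Compatibility at B: δ_0 − R_B·δ_{BB} = 0, so R_B = 18508/223.3 = 82.88 kN.
Vertical equilibrium: R_A = ΣP − R_B = 309.2 − 82.88 = 226.4 kN.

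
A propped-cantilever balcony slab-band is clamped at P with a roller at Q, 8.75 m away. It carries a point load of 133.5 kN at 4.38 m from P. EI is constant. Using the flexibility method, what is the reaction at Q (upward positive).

Remove the prop at Q; the released (primary) structure is a cantilever built in at P.
Downward deflection at the released point Q due to the loads:
  point load 133.5 at a = 4.38: Pa²(3L − a)/(6EI) = 9335/EI
Flexibility coefficient — unit upward force at Q: δ_{QQ} = L³/(3EI) = 223.3/EI.
Compatibility at Q: δ_0 − R_Q·δ_{QQ} = 0, so R_Q = 9335/223.3 = 41.8 kN.

R_Q = 41.8 kN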